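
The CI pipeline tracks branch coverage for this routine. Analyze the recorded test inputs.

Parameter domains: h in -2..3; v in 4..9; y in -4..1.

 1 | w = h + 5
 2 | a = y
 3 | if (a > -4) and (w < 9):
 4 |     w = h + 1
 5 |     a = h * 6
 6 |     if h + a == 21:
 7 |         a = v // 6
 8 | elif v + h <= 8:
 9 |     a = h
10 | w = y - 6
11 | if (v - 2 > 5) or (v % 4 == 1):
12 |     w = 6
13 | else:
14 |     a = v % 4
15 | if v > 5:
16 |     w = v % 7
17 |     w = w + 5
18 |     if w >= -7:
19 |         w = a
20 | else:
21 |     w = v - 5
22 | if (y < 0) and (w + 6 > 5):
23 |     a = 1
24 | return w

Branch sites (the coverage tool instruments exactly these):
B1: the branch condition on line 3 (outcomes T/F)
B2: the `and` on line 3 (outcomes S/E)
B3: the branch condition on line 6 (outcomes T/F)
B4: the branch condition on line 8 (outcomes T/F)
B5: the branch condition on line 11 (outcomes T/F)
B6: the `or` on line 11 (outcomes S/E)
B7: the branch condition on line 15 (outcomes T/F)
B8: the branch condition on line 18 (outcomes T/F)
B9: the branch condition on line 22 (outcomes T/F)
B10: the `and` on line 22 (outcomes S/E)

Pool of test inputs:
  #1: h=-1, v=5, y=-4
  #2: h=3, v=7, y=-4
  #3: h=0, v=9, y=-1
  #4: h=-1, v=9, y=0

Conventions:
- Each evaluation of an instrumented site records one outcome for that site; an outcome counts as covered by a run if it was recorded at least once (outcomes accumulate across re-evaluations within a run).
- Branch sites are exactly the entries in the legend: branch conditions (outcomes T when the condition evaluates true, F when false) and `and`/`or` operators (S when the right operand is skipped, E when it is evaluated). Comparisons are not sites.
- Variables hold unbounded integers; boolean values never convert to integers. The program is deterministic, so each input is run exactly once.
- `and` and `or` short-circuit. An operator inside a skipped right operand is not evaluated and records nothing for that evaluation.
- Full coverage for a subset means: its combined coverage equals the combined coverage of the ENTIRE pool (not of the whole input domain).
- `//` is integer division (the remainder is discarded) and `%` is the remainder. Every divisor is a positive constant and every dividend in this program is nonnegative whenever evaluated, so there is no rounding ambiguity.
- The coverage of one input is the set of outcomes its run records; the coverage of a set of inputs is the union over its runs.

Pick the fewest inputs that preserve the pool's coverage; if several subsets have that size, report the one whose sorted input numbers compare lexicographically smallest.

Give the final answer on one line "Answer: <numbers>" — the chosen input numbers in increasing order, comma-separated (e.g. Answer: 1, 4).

input #1 (h=-1, v=5, y=-4): events B2->S, B1->F, B4->T, B6->E, B5->T, B7->F, B10->E, B9->T; covers B1=F, B2=S, B4=T, B5=T, B6=E, B7=F, B9=T, B10=E
input #2 (h=3, v=7, y=-4): events B2->S, B1->F, B4->F, B6->E, B5->F, B7->T, B8->T, B10->E, B9->T; covers B1=F, B2=S, B4=F, B5=F, B6=E, B7=T, B8=T, B9=T, B10=E
input #3 (h=0, v=9, y=-1): events B2->E, B1->T, B3->F, B6->S, B5->T, B7->T, B8->T, B10->E, B9->T; covers B1=T, B2=E, B3=F, B5=T, B6=S, B7=T, B8=T, B9=T, B10=E
input #4 (h=-1, v=9, y=0): events B2->E, B1->T, B3->F, B6->S, B5->T, B7->T, B8->T, B10->S, B9->F; covers B1=T, B2=E, B3=F, B5=T, B6=S, B7=T, B8=T, B9=F, B10=S
the full pool covers 18 outcomes: B1=T, B1=F, B2=S, B2=E, B3=F, B4=T, B4=F, B5=T, B5=F, B6=S, B6=E, B7=T, B7=F, B8=T, B9=T, B9=F, B10=S, B10=E
checked all size-1 subsets: none covers 18 outcomes (max 9/18)
checked all size-2 subsets: none covers 18 outcomes (max 16/18)
inputs {1, 2, 4} (size 3) cover everything; no size-3 subset with a lexicographically smaller index list covers all 18

Answer: 1, 2, 4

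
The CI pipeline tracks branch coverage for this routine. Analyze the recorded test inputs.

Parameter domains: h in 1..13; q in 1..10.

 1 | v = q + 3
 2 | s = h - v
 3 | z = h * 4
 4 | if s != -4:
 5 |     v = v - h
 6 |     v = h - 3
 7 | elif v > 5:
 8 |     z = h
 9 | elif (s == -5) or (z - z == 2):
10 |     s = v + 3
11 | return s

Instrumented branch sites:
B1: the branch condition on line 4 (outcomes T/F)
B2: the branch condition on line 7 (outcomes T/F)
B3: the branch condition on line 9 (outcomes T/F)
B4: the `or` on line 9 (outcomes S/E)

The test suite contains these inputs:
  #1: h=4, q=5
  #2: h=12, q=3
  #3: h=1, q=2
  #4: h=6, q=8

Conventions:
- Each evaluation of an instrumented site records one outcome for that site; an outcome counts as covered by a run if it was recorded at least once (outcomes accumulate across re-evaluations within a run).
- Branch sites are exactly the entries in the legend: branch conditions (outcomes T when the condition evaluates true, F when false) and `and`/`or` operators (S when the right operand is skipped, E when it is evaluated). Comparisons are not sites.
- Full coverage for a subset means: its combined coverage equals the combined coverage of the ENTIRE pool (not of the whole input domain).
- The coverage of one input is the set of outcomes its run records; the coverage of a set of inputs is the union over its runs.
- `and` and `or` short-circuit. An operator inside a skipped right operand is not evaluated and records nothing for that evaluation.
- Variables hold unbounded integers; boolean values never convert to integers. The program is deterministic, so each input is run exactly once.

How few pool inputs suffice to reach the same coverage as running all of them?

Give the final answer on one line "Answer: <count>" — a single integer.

input #1, h=4, q=5: outcomes B1=F, B2=T
input #2, h=12, q=3: outcomes B1=T
input #3, h=1, q=2: outcomes B1=F, B2=F, B3=F, B4=E
input #4, h=6, q=8: outcomes B1=T
pool-wide coverage (6 outcomes): B1=T, B1=F, B2=T, B2=F, B3=F, B4=E
no size-1 subset reaches all 6 outcomes (best union: 4/6)
no size-2 subset reaches all 6 outcomes (best union: 5/6)
inputs {1, 2, 3} (size 3) cover everything; no size-3 subset with a lexicographically smaller index list covers all 6

Answer: 3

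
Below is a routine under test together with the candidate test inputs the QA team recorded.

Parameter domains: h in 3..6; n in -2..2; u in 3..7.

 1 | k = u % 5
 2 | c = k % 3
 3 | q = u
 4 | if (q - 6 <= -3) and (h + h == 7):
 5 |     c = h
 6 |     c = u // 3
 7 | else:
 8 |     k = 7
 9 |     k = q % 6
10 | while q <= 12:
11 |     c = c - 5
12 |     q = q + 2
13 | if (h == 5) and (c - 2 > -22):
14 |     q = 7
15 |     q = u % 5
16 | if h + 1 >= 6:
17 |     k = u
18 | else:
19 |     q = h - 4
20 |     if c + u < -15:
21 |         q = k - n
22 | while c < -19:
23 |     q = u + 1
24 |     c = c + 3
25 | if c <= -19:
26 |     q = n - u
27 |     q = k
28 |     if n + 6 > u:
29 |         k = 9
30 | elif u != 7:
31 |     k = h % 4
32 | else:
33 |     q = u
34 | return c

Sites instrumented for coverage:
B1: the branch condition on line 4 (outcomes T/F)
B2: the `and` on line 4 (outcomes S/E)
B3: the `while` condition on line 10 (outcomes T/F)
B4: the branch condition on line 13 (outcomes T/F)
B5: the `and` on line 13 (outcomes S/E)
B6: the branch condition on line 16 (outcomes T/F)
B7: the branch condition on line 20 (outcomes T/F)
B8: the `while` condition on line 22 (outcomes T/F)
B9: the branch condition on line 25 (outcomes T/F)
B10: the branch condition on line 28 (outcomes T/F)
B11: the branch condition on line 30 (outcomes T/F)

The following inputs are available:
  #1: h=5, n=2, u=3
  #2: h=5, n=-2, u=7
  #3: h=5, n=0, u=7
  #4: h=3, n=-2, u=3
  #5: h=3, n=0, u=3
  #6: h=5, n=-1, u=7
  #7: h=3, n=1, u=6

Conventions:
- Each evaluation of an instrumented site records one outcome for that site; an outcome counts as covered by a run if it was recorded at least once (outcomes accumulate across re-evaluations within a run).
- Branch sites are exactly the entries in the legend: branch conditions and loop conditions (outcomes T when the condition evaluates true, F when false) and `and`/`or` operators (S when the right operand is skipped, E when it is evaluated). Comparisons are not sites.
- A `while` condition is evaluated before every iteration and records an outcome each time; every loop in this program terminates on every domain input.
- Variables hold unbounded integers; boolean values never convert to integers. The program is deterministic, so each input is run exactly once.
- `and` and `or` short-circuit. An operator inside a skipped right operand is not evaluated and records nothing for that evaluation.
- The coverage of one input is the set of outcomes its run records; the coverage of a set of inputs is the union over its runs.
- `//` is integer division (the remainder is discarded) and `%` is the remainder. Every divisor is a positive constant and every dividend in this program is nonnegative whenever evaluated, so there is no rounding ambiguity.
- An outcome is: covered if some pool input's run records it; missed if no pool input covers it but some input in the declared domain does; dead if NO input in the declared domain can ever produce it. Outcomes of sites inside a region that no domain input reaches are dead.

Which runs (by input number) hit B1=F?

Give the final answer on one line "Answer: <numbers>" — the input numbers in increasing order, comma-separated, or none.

input #1 (h=5, n=2, u=3): records B1=F
input #2 (h=5, n=-2, u=7): records B1=F
input #3 (h=5, n=0, u=7): records B1=F
input #4 (h=3, n=-2, u=3): records B1=F
input #5 (h=3, n=0, u=3): records B1=F
input #6 (h=5, n=-1, u=7): records B1=F
input #7 (h=3, n=1, u=6): records B1=F

Answer: 1, 2, 3, 4, 5, 6, 7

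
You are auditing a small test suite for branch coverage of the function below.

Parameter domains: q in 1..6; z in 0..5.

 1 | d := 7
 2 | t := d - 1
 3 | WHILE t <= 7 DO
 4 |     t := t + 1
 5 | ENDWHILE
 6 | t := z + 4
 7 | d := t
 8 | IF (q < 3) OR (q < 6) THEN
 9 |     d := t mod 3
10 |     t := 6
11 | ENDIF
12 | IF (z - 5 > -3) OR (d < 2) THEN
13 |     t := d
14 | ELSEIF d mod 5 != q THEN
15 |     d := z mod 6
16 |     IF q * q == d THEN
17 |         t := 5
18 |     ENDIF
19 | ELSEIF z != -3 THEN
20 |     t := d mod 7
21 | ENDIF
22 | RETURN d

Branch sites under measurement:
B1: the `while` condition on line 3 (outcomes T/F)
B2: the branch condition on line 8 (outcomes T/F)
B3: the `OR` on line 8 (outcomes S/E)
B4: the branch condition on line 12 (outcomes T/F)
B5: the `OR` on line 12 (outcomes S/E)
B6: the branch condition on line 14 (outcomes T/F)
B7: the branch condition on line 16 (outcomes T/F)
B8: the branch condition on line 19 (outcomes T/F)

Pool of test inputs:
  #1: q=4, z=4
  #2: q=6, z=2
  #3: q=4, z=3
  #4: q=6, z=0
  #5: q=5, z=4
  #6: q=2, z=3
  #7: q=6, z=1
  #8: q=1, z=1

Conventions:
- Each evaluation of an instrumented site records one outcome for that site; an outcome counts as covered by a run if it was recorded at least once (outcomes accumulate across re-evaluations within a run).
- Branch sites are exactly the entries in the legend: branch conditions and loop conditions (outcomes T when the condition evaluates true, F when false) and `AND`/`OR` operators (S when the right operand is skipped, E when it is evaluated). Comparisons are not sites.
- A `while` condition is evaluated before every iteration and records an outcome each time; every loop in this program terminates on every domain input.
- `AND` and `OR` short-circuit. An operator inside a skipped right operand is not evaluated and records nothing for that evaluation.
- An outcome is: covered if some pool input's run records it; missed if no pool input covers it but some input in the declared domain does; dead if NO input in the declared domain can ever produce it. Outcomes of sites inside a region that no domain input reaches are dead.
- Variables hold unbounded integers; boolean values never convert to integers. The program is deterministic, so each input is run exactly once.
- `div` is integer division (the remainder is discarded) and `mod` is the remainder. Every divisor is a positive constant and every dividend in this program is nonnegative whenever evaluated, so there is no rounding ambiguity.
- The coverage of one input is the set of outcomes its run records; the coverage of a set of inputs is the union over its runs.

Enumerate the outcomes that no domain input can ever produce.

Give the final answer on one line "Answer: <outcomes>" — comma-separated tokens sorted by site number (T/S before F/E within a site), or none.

checking every outcome against all 36 domain inputs:
  B8=F: unreachable across the whole domain -> dead
  reachable outcomes have witnesses, e.g. B1=T (e.g. q=1, z=0), B1=F (e.g. q=1, z=0), B2=T (e.g. q=1, z=0), B2=F (e.g. q=6, z=0)

Answer: B8=F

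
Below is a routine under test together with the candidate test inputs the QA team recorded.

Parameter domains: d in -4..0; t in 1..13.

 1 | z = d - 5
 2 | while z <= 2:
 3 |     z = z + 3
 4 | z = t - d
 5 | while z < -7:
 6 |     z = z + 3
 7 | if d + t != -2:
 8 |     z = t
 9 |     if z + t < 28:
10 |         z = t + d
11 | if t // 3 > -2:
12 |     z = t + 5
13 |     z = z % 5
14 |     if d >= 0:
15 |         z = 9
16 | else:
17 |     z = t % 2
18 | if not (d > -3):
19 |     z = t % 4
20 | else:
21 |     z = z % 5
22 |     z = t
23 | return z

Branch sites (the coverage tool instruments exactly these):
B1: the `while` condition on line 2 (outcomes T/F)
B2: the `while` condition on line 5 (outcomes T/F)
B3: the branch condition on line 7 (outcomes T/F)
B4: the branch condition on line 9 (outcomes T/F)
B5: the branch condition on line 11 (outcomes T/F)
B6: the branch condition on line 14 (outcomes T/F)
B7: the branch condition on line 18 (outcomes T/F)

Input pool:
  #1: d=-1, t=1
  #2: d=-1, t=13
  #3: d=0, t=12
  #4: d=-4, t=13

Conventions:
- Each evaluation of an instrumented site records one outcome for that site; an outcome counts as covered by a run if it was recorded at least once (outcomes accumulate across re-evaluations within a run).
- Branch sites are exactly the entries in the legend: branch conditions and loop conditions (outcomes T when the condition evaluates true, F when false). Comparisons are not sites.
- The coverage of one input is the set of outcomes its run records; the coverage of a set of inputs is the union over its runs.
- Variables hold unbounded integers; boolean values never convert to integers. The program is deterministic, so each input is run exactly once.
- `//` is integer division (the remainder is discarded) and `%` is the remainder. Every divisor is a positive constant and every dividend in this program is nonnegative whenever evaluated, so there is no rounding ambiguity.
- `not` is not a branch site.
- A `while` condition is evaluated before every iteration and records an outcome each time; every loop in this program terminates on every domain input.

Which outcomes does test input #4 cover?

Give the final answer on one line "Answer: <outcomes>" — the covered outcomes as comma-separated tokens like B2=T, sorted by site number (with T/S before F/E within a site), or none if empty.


Event log for input #4 (d=-4, t=13):
  B1->T, B1->T, B1->T, B1->T, B1->F, B2->F, B3->T, B4->T, B5->T, B6->F
  B7->T
collecting distinct outcomes: B1=T, B1=F, B2=F, B3=T, B4=T, B5=T, B6=F, B7=T
Answer: B1=T, B1=F, B2=F, B3=T, B4=T, B5=T, B6=F, B7=T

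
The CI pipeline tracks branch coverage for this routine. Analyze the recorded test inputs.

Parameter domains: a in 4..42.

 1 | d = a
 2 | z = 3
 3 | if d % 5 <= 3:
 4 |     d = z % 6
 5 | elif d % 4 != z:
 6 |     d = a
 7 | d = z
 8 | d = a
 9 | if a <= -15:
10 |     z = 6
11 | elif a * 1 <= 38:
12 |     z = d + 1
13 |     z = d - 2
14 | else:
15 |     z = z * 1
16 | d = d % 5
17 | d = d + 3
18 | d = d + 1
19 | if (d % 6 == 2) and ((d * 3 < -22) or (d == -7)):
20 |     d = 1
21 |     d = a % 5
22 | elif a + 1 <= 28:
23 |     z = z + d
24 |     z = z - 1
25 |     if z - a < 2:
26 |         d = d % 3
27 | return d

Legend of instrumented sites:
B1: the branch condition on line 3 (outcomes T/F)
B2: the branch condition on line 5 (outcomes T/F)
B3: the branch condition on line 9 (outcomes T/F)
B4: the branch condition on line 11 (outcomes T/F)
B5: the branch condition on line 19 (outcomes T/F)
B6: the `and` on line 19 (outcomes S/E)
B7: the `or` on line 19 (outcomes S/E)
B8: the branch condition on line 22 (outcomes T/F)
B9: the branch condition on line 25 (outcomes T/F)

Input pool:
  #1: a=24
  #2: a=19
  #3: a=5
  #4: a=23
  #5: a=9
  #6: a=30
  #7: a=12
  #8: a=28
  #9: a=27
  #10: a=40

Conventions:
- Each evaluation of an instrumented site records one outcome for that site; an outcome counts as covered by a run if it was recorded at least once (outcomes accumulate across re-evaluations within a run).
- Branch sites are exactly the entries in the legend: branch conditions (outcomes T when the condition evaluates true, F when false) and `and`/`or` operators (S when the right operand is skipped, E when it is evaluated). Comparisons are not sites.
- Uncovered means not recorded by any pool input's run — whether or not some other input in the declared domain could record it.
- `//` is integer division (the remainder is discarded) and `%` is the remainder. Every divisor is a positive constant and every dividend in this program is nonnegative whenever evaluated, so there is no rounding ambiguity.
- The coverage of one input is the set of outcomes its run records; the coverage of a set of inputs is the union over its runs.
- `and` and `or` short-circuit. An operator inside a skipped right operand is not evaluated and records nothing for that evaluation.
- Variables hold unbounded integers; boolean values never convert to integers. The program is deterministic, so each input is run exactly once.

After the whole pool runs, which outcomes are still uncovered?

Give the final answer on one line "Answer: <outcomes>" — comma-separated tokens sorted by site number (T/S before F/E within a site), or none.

#1 (a=24) -> B1->F, B2->T, B3->F, B4->T, B6->E, B7->E, B5->F, B8->T, B9->F; covered: B1=F, B2=T, B3=F, B4=T, B5=F, B6=E, B7=E, B8=T, B9=F
#2 (a=19) -> B1->F, B2->F, B3->F, B4->T, B6->E, B7->E, B5->F, B8->T, B9->F; covered: B1=F, B2=F, B3=F, B4=T, B5=F, B6=E, B7=E, B8=T, B9=F
#3 (a=5) -> B1->T, B3->F, B4->T, B6->S, B5->F, B8->T, B9->T; covered: B1=T, B3=F, B4=T, B5=F, B6=S, B8=T, B9=T
#4 (a=23) -> B1->T, B3->F, B4->T, B6->S, B5->F, B8->T, B9->F; covered: B1=T, B3=F, B4=T, B5=F, B6=S, B8=T, B9=F
#5 (a=9) -> B1->F, B2->T, B3->F, B4->T, B6->E, B7->E, B5->F, B8->T, B9->F; covered: B1=F, B2=T, B3=F, B4=T, B5=F, B6=E, B7=E, B8=T, B9=F
#6 (a=30) -> B1->T, B3->F, B4->T, B6->S, B5->F, B8->F; covered: B1=T, B3=F, B4=T, B5=F, B6=S, B8=F
#7 (a=12) -> B1->T, B3->F, B4->T, B6->S, B5->F, B8->T, B9->F; covered: B1=T, B3=F, B4=T, B5=F, B6=S, B8=T, B9=F
#8 (a=28) -> B1->T, B3->F, B4->T, B6->S, B5->F, B8->F; covered: B1=T, B3=F, B4=T, B5=F, B6=S, B8=F
#9 (a=27) -> B1->T, B3->F, B4->T, B6->S, B5->F, B8->T, B9->F; covered: B1=T, B3=F, B4=T, B5=F, B6=S, B8=T, B9=F
#10 (a=40) -> B1->T, B3->F, B4->F, B6->S, B5->F, B8->F; covered: B1=T, B3=F, B4=F, B5=F, B6=S, B8=F
union over the pool: B1=T, B1=F, B2=T, B2=F, B3=F, B4=T, B4=F, B5=F, B6=S, B6=E, B7=E, B8=T, B8=F, B9=T, B9=F
uncovered (3 of 18): B3=T, B5=T, B7=S

Answer: B3=T, B5=T, B7=S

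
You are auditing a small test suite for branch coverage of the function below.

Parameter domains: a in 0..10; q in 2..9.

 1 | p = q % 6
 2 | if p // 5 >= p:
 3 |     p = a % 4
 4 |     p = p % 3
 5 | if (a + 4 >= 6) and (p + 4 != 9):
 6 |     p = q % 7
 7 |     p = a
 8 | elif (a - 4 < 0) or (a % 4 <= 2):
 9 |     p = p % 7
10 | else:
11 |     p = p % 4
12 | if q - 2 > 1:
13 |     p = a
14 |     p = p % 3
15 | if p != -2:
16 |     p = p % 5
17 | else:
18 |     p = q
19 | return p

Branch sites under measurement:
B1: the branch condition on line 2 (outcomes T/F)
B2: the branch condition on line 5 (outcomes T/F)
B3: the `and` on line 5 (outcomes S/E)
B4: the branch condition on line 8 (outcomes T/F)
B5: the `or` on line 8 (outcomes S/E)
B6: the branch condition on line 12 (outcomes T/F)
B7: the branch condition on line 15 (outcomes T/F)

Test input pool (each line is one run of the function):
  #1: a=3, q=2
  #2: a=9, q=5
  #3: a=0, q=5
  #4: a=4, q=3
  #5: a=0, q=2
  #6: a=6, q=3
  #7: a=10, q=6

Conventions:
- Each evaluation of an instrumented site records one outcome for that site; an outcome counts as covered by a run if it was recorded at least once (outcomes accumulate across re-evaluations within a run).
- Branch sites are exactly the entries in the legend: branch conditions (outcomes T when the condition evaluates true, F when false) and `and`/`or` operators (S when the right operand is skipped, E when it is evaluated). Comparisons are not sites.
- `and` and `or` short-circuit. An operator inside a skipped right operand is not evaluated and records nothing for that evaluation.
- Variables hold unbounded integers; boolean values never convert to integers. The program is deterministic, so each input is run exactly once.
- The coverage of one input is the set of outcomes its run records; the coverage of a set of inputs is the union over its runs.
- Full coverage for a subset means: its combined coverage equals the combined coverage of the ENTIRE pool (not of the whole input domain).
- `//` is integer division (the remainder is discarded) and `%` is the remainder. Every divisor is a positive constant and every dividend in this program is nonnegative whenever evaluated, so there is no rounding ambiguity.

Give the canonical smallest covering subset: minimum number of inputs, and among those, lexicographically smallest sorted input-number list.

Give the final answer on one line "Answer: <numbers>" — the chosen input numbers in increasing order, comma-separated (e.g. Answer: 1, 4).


input #1, a=3, q=2: events B1->F, B3->E, B2->T, B6->F, B7->T; outcomes B1=F, B2=T, B3=E, B6=F, B7=T
input #2, a=9, q=5: events B1->F, B3->E, B2->F, B5->E, B4->T, B6->T, B7->T; outcomes B1=F, B2=F, B3=E, B4=T, B5=E, B6=T, B7=T
input #3, a=0, q=5: events B1->F, B3->S, B2->F, B5->S, B4->T, B6->T, B7->T; outcomes B1=F, B2=F, B3=S, B4=T, B5=S, B6=T, B7=T
input #4, a=4, q=3: events B1->F, B3->E, B2->T, B6->F, B7->T; outcomes B1=F, B2=T, B3=E, B6=F, B7=T
input #5, a=0, q=2: events B1->F, B3->S, B2->F, B5->S, B4->T, B6->F, B7->T; outcomes B1=F, B2=F, B3=S, B4=T, B5=S, B6=F, B7=T
input #6, a=6, q=3: events B1->F, B3->E, B2->T, B6->F, B7->T; outcomes B1=F, B2=T, B3=E, B6=F, B7=T
input #7, a=10, q=6: events B1->T, B3->E, B2->T, B6->T, B7->T; outcomes B1=T, B2=T, B3=E, B6=T, B7=T
pool-wide coverage (12 outcomes): B1=T, B1=F, B2=T, B2=F, B3=S, B3=E, B4=T, B5=S, B5=E, B6=T, B6=F, B7=T
checked all size-1 subsets: none covers 12 outcomes (max 7/12)
checked all size-2 subsets: none covers 12 outcomes (max 11/12)
the canonical winner is {2, 5, 7}: size 3, full 12-outcome coverage, earliest index list among size-3 covers
Answer: 2, 5, 7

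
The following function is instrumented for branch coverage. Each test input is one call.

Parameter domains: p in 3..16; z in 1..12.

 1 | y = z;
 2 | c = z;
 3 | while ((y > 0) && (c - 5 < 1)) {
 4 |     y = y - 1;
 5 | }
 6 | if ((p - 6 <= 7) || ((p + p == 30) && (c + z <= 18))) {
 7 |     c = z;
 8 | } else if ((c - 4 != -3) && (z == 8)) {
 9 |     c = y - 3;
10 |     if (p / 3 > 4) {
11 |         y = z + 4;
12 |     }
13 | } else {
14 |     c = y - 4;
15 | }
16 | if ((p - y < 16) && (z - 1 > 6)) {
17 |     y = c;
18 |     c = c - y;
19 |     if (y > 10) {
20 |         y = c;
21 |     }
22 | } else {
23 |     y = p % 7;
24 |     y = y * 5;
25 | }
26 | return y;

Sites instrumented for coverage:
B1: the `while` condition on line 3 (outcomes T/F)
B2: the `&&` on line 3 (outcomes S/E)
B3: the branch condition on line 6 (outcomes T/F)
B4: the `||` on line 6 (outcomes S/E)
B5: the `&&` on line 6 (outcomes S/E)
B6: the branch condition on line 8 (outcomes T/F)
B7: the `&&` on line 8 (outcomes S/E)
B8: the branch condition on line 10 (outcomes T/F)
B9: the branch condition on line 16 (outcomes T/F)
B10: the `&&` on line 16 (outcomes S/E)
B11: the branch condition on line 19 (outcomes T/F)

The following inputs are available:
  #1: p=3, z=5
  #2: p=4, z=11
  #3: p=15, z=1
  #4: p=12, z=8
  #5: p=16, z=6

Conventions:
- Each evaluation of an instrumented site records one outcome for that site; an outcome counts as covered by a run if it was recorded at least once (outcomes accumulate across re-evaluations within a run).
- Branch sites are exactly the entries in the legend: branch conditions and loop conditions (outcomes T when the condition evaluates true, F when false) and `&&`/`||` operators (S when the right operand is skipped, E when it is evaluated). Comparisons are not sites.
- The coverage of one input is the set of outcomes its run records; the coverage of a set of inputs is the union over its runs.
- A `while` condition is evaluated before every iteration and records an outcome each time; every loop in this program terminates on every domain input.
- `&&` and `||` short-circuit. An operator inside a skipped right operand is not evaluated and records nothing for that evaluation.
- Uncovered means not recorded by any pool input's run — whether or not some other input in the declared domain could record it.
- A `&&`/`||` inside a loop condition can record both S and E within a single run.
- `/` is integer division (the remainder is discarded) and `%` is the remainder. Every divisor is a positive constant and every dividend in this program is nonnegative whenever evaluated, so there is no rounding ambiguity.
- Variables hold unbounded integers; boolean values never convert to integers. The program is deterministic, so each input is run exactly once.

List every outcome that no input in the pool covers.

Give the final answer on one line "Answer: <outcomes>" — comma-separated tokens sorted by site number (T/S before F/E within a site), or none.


input #1, p=3, z=5: outcomes B1=T, B1=F, B2=S, B2=E, B3=T, B4=S, B9=F, B10=E
input #2, p=4, z=11: outcomes B1=F, B2=E, B3=T, B4=S, B9=T, B10=E, B11=T
input #3, p=15, z=1: outcomes B1=T, B1=F, B2=S, B2=E, B3=T, B4=E, B5=E, B9=F, B10=E
input #4, p=12, z=8: outcomes B1=F, B2=E, B3=T, B4=S, B9=T, B10=E, B11=F
input #5, p=16, z=6: outcomes B1=F, B2=E, B3=F, B4=E, B5=S, B6=F, B7=E, B9=F, B10=E
union over the pool: B1=T, B1=F, B2=S, B2=E, B3=T, B3=F, B4=S, B4=E, B5=S, B5=E, B6=F, B7=E, B9=T, B9=F, B10=E, B11=T, B11=F
uncovered (5 of 22): B6=T, B7=S, B8=T, B8=F, B10=S
Answer: B6=T, B7=S, B8=T, B8=F, B10=S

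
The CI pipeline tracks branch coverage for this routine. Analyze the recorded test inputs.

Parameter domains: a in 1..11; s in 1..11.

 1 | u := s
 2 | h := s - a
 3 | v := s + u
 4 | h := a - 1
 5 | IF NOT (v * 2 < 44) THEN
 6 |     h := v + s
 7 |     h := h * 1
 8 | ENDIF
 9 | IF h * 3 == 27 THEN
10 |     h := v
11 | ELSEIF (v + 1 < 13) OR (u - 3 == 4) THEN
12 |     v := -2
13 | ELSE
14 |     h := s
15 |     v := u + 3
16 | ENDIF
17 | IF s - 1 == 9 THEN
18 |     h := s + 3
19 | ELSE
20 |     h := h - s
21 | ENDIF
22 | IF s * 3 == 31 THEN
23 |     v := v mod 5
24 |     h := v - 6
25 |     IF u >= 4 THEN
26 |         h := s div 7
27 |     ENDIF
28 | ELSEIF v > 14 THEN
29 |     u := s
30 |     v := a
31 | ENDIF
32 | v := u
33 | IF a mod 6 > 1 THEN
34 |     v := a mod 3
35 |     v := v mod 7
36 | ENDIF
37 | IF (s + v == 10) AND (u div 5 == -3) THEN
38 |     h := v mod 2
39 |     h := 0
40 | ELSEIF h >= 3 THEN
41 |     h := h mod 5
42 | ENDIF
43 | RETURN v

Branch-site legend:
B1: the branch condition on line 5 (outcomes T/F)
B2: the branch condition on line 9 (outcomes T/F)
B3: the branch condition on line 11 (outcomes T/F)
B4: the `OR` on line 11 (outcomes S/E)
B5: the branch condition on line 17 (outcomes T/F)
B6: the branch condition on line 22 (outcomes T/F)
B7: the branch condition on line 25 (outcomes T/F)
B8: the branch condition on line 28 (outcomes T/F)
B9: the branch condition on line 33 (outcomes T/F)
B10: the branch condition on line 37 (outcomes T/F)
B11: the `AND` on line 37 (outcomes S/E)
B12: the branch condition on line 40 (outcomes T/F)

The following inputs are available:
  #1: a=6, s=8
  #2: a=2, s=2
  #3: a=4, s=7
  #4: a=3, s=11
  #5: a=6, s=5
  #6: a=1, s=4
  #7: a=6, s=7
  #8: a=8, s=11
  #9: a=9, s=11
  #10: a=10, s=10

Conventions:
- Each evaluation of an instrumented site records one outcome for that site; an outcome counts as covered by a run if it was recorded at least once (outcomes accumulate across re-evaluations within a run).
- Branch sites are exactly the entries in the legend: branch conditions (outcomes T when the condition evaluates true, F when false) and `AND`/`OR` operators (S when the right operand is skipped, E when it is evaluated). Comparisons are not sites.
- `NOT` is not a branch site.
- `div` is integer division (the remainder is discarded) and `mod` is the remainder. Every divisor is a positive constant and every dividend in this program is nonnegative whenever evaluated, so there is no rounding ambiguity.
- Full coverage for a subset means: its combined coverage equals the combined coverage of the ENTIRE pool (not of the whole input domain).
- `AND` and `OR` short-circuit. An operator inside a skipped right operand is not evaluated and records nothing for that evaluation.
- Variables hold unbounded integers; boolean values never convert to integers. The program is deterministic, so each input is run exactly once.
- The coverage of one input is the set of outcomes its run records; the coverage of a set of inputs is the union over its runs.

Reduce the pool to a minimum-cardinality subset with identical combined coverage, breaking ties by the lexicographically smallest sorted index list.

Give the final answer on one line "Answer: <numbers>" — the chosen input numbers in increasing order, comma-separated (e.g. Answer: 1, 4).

input #1, a=6, s=8: outcomes B1=F, B2=F, B3=F, B4=E, B5=F, B6=F, B8=F, B9=F, B10=F, B11=S, B12=F
input #2, a=2, s=2: outcomes B1=F, B2=F, B3=T, B4=S, B5=F, B6=F, B8=F, B9=T, B10=F, B11=S, B12=F
input #3, a=4, s=7: outcomes B1=F, B2=F, B3=T, B4=E, B5=F, B6=F, B8=F, B9=T, B10=F, B11=S, B12=F
input #4, a=3, s=11: outcomes B1=T, B2=F, B3=F, B4=E, B5=F, B6=F, B8=F, B9=T, B10=F, B11=S, B12=F
input #5, a=6, s=5: outcomes B1=F, B2=F, B3=T, B4=S, B5=F, B6=F, B8=F, B9=F, B10=F, B11=E, B12=F
input #6, a=1, s=4: outcomes B1=F, B2=F, B3=T, B4=S, B5=F, B6=F, B8=F, B9=F, B10=F, B11=S, B12=F
input #7, a=6, s=7: outcomes B1=F, B2=F, B3=T, B4=E, B5=F, B6=F, B8=F, B9=F, B10=F, B11=S, B12=F
input #8, a=8, s=11: outcomes B1=T, B2=F, B3=F, B4=E, B5=F, B6=F, B8=F, B9=T, B10=F, B11=S, B12=F
input #9, a=9, s=11: outcomes B1=T, B2=F, B3=F, B4=E, B5=F, B6=F, B8=F, B9=T, B10=F, B11=S, B12=F
input #10, a=10, s=10: outcomes B1=F, B2=T, B5=T, B6=F, B8=T, B9=T, B10=F, B11=S, B12=T
together the pool reaches 20 outcomes: B1=T, B1=F, B2=T, B2=F, B3=T, B3=F, B4=S, B4=E, B5=T, B5=F, B6=F, B8=T, B8=F, B9=T, B9=F, B10=F, B11=S, B11=E, B12=T, B12=F
no size-1 subset reaches all 20 outcomes (best union: 11/20)
no size-2 subset reaches all 20 outcomes (best union: 17/20)
inputs {4, 5, 10} (size 3) cover everything; no size-3 subset with a lexicographically smaller index list covers all 20

Answer: 4, 5, 10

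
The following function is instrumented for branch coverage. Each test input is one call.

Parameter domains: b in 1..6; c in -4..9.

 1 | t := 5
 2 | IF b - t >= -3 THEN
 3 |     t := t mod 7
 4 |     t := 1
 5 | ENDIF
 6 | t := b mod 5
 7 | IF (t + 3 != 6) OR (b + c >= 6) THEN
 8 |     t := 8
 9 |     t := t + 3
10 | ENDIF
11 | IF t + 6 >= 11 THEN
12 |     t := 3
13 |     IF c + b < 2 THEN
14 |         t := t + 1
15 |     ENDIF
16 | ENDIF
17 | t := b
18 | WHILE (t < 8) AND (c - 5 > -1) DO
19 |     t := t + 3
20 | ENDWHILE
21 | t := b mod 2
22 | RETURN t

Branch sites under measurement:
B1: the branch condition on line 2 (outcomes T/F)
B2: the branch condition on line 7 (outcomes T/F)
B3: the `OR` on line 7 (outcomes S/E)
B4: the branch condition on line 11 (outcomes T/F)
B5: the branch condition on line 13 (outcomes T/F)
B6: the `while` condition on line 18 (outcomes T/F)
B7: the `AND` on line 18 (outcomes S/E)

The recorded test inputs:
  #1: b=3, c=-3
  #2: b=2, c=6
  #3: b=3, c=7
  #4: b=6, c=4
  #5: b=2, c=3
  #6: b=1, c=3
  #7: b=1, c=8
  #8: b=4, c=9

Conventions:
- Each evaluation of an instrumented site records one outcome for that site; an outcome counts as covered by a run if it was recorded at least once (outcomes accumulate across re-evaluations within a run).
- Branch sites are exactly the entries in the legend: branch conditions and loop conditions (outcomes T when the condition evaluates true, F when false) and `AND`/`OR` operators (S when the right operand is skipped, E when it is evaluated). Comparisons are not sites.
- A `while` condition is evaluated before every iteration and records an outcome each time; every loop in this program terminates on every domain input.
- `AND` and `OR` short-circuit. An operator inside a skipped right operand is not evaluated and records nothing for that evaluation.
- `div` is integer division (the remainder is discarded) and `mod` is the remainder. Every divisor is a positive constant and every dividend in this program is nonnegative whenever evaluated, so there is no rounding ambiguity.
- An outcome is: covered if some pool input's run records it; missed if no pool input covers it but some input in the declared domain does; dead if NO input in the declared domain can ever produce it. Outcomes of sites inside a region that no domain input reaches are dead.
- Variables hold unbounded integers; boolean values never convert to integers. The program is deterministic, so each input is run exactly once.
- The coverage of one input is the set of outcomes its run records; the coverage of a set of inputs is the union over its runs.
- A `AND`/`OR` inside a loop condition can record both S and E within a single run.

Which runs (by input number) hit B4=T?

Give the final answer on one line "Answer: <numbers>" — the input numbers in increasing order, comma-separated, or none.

input #1 (b=3, c=-3): misses B4=T
input #2 (b=2, c=6): covers B4=T
input #3 (b=3, c=7): covers B4=T
input #4 (b=6, c=4): covers B4=T
input #5 (b=2, c=3): covers B4=T
input #6 (b=1, c=3): covers B4=T
input #7 (b=1, c=8): covers B4=T
input #8 (b=4, c=9): covers B4=T

Answer: 2, 3, 4, 5, 6, 7, 8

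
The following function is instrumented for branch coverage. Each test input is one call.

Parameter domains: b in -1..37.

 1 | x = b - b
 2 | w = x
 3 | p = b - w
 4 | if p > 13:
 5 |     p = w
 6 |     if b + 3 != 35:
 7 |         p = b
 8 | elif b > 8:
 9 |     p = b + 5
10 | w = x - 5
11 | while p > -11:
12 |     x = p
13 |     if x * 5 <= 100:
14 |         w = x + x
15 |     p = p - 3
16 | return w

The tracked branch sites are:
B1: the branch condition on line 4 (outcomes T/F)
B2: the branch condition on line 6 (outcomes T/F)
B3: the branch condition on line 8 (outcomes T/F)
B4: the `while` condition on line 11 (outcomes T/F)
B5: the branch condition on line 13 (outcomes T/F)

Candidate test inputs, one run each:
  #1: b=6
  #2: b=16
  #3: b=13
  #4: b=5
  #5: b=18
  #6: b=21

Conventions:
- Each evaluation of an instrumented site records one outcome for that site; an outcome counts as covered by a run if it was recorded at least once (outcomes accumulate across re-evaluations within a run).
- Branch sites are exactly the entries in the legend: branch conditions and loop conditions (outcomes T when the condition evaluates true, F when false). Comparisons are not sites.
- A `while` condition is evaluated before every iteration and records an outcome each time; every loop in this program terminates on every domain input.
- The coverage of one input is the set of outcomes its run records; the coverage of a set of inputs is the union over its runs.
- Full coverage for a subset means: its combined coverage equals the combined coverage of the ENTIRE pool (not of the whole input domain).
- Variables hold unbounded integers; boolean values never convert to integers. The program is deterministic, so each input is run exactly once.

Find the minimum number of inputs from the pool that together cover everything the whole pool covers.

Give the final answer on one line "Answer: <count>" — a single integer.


test 1 (b=6) hits B1=F, B3=F, B4=T, B4=F, B5=T
test 2 (b=16) hits B1=T, B2=T, B4=T, B4=F, B5=T
test 3 (b=13) hits B1=F, B3=T, B4=T, B4=F, B5=T
test 4 (b=5) hits B1=F, B3=F, B4=T, B4=F, B5=T
test 5 (b=18) hits B1=T, B2=T, B4=T, B4=F, B5=T
test 6 (b=21) hits B1=T, B2=T, B4=T, B4=F, B5=T, B5=F
pool-wide coverage (9 outcomes): B1=T, B1=F, B2=T, B3=T, B3=F, B4=T, B4=F, B5=T, B5=F
every size-1 subset falls short of the 9 outcomes (best: 6/9)
every size-2 subset falls short of the 9 outcomes (best: 8/9)
the canonical winner is {1, 3, 6}: size 3, full 9-outcome coverage, earliest index list among size-3 covers
Answer: 3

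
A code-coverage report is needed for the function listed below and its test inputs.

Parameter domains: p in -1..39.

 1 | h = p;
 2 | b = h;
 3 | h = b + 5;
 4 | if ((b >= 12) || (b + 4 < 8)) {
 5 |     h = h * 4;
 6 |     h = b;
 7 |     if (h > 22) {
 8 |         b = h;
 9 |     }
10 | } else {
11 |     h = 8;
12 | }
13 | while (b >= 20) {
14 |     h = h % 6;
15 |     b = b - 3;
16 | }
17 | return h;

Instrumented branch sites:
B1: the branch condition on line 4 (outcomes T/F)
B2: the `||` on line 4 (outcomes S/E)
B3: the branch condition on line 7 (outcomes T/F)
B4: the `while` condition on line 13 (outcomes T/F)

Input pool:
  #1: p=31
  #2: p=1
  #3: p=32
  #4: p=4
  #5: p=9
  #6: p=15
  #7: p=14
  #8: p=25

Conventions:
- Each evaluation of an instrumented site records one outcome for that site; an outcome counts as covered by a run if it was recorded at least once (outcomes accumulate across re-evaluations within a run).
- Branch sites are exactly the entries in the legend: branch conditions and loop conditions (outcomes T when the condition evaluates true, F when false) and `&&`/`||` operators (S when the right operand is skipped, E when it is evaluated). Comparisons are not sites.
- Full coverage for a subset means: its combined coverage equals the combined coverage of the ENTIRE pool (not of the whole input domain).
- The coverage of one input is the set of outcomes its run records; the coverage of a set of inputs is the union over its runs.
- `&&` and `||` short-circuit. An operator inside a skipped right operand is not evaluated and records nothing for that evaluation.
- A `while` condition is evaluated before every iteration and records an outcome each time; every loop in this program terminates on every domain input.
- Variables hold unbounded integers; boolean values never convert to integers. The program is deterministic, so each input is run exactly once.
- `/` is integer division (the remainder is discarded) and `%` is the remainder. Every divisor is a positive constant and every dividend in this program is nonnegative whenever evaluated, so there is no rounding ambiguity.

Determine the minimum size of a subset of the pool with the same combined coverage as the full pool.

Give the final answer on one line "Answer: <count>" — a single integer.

input #1 (p=31): events B2->S, B1->T, B3->T, B4->T, B4->T, B4->T, B4->T, B4->F; covers B1=T, B2=S, B3=T, B4=T, B4=F
input #2 (p=1): events B2->E, B1->T, B3->F, B4->F; covers B1=T, B2=E, B3=F, B4=F
input #3 (p=32): events B2->S, B1->T, B3->T, B4->T, B4->T, B4->T, B4->T, B4->T, B4->F; covers B1=T, B2=S, B3=T, B4=T, B4=F
input #4 (p=4): events B2->E, B1->F, B4->F; covers B1=F, B2=E, B4=F
input #5 (p=9): events B2->E, B1->F, B4->F; covers B1=F, B2=E, B4=F
input #6 (p=15): events B2->S, B1->T, B3->F, B4->F; covers B1=T, B2=S, B3=F, B4=F
input #7 (p=14): events B2->S, B1->T, B3->F, B4->F; covers B1=T, B2=S, B3=F, B4=F
input #8 (p=25): events B2->S, B1->T, B3->T, B4->T, B4->T, B4->F; covers B1=T, B2=S, B3=T, B4=T, B4=F
pool-wide coverage (8 outcomes): B1=T, B1=F, B2=S, B2=E, B3=T, B3=F, B4=T, B4=F
checked all size-1 subsets: none covers 8 outcomes (max 5/8)
checked all size-2 subsets: none covers 8 outcomes (max 7/8)
at size 3, {1, 2, 4} reaches all 8 outcomes; every lexicographically earlier size-3 subset fails

Answer: 3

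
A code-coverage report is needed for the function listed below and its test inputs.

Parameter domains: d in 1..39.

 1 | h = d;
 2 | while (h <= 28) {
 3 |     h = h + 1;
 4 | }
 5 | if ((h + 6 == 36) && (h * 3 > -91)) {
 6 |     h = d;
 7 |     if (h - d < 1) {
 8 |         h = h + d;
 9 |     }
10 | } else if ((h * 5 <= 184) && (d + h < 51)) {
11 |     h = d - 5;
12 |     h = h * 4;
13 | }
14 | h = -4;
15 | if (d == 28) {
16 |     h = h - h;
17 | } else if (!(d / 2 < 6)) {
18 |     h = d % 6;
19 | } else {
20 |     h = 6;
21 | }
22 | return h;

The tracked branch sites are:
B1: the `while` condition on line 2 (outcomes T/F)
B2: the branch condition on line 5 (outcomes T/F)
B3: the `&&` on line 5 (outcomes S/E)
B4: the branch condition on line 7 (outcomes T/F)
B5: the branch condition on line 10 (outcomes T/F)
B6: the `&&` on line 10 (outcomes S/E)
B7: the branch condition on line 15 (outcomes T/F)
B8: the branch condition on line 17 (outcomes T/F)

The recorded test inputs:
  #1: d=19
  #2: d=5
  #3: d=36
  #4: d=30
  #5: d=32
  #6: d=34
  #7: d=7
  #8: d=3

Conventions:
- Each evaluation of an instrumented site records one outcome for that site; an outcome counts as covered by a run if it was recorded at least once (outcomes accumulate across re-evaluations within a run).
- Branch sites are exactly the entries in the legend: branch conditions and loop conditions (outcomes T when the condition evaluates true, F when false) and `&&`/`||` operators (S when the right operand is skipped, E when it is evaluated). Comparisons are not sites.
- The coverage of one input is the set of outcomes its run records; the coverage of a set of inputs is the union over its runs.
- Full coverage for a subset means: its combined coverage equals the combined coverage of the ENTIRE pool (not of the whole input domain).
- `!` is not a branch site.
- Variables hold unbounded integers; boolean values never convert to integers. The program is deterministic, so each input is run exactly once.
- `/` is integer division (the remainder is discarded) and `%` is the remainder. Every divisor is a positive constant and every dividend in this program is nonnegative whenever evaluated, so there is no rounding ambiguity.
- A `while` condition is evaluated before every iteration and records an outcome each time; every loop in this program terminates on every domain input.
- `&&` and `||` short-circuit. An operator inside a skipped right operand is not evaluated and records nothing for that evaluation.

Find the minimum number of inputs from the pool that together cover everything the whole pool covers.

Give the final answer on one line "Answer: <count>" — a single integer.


run #1 (d=19) runs B1->T, B1->T, B1->T, B1->T, B1->T, B1->T, B1->T, B1->T, B1->T, B1->T, B1->F, B3->S, B2->F, B6->E, ...; records B1=T, B1=F, B2=F, B3=S, B5=T, B6=E, B7=F, B8=T
run #2 (d=5) runs B1->T, B1->T, B1->T, B1->T, B1->T, B1->T, B1->T, B1->T, B1->T, B1->T, B1->T, B1->T, B1->T, B1->T, ...; records B1=T, B1=F, B2=F, B3=S, B5=T, B6=E, B7=F, B8=F
run #3 (d=36) runs B1->F, B3->S, B2->F, B6->E, B5->F, B7->F, B8->T; records B1=F, B2=F, B3=S, B5=F, B6=E, B7=F, B8=T
run #4 (d=30) runs B1->F, B3->E, B2->T, B4->T, B7->F, B8->T; records B1=F, B2=T, B3=E, B4=T, B7=F, B8=T
run #5 (d=32) runs B1->F, B3->S, B2->F, B6->E, B5->F, B7->F, B8->T; records B1=F, B2=F, B3=S, B5=F, B6=E, B7=F, B8=T
run #6 (d=34) runs B1->F, B3->S, B2->F, B6->E, B5->F, B7->F, B8->T; records B1=F, B2=F, B3=S, B5=F, B6=E, B7=F, B8=T
run #7 (d=7) runs B1->T, B1->T, B1->T, B1->T, B1->T, B1->T, B1->T, B1->T, B1->T, B1->T, B1->T, B1->T, B1->T, B1->T, ...; records B1=T, B1=F, B2=F, B3=S, B5=T, B6=E, B7=F, B8=F
run #8 (d=3) runs B1->T, B1->T, B1->T, B1->T, B1->T, B1->T, B1->T, B1->T, B1->T, B1->T, B1->T, B1->T, B1->T, B1->T, ...; records B1=T, B1=F, B2=F, B3=S, B5=T, B6=E, B7=F, B8=F
together the pool reaches 13 outcomes: B1=T, B1=F, B2=T, B2=F, B3=S, B3=E, B4=T, B5=T, B5=F, B6=E, B7=F, B8=T, B8=F
size 1 is not enough: best union over all size-1 subsets is 8/13
size 2 is not enough: best union over all size-2 subsets is 12/13
the canonical winner is {2, 3, 4}: size 3, full 13-outcome coverage, earliest index list among size-3 covers
Answer: 3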